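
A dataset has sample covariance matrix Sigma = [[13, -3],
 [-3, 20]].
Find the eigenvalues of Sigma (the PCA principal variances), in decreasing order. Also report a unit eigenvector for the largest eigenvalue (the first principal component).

Step 1 — characteristic polynomial of 2×2 Sigma:
  det(Sigma - λI) = λ² - trace · λ + det = 0.
  trace = 13 + 20 = 33, det = 13·20 - (-3)² = 251.
Step 2 — discriminant:
  Δ = trace² - 4·det = 1089 - 1004 = 85.
Step 3 — eigenvalues:
  λ = (trace ± √Δ)/2 = (33 ± 9.2195)/2,
  λ_1 = 21.1098,  λ_2 = 11.8902.

Step 4 — unit eigenvector for λ_1: solve (Sigma - λ_1 I)v = 0. First row:
  (13 - 21.1098)·v_x + (-3)·v_y = 0, i.e. (-8.1098)·v_x + (-3)·v_y = 0,
  so v ∝ (b, λ_1 - a) = (-3, 8.1098); multiply by -1 so the first entry is positive: u = (3, -8.1098).
  ||u|| = √((3)² + (-8.1098)²) = √(74.7684) ≈ 8.6469,
  v_1 = u/||u|| ≈ (0.3469, -0.9379) (||v_1|| = 1).

λ_1 = 21.1098,  λ_2 = 11.8902;  v_1 ≈ (0.3469, -0.9379)


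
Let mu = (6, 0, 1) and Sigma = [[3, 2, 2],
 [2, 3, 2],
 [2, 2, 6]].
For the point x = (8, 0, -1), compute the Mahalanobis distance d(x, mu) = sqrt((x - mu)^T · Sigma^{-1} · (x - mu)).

Step 1 — centre the observation: (x - mu) = (2, 0, -2).

Step 2 — invert Sigma (cofactor / det for 3×3, or solve directly):
  Sigma^{-1} = [[0.6364, -0.3636, -0.0909],
 [-0.3636, 0.6364, -0.0909],
 [-0.0909, -0.0909, 0.2273]].

Step 3 — form the quadratic (x - mu)^T · Sigma^{-1} · (x - mu):
  Sigma^{-1} · (x - mu) = (1.4545, -0.5455, -0.6364).
  (x - mu)^T · [Sigma^{-1} · (x - mu)] = (2)·(1.4545) + (0)·(-0.5455) + (-2)·(-0.6364) = 4.1818.

Step 4 — take square root: d = √(4.1818) ≈ 2.0449.

d(x, mu) = √(4.1818) ≈ 2.0449


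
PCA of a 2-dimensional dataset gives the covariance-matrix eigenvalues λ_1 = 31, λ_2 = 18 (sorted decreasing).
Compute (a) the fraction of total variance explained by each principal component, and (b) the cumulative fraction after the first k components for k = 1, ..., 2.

Step 1 — total variance = trace(Sigma) = Σ λ_i = 31 + 18 = 49.

Step 2 — fraction explained by component i = λ_i / Σ λ:
  PC1: 31/49 = 0.6327
  PC2: 18/49 = 0.3673

Step 3 — cumulative fraction after k components = (λ_1 + ... + λ_k) / Σ λ:
  k = 1: 31/49 = 0.6327
  k = 2: (31 + 18)/49 = 49/49 = 1

Summary (fraction, with percent):

explained: PC1 0.6327 (63.27%), PC2 0.3673 (36.73%);  cumulative: 0.6327, 1


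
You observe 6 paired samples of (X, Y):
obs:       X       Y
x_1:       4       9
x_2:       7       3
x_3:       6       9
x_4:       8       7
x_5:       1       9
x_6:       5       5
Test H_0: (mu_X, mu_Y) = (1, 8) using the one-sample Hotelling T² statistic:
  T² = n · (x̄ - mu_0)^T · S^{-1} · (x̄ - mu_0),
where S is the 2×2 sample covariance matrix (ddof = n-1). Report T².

Step 1 — sample mean vector:
  mean(X) = (4 + 7 + 6 + 8 + 1 + 5) / 6 = 31/6 = 5.1667
  mean(Y) = (9 + 3 + 9 + 7 + 9 + 5) / 6 = 42/6 = 7
  x̄ = (5.1667, 7),  deviation x̄ - mu_0 = (5.1667, 7) - (1, 8) = (4.1667, -1).

Step 2 — sample covariance matrix, S[i,j] = (1/(n-1)) · Σ_k (x_{k,i} - mean_i) · (x_{k,j} - mean_j), divisor n-1 = 5:
  S[X,X] = ((-1.1667)·(-1.1667) + (1.8333)·(1.8333) + (0.8333)·(0.8333) + (2.8333)·(2.8333) + (-4.1667)·(-4.1667) + (-0.1667)·(-0.1667)) / 5 = 30.8333/5 = 6.1667
  S[X,Y] = ((-1.1667)·(2) + (1.8333)·(-4) + (0.8333)·(2) + (2.8333)·(0) + (-4.1667)·(2) + (-0.1667)·(-2)) / 5 = -16/5 = -3.2
  S[Y,Y] = ((2)·(2) + (-4)·(-4) + (2)·(2) + (0)·(0) + (2)·(2) + (-2)·(-2)) / 5 = 32/5 = 6.4
  S = [[6.1667, -3.2],
 [-3.2, 6.4]].

Step 3 — invert S. det(S) = 6.1667·6.4 - (-3.2)² = 29.2267.
  S^{-1} = (1/det) · [[d, -b], [-b, a]] = [[0.219, 0.1095],
 [0.1095, 0.211]].

Step 4 — quadratic form (x̄ - mu_0)^T · S^{-1} · (x̄ - mu_0):
  S^{-1} · (x̄ - mu_0) = (0.8029, 0.2452),
  (x̄ - mu_0)^T · [...] = (4.1667)·(0.8029) + (-1)·(0.2452) = 3.1003.

Step 5 — scale by n: T² = 6 · 3.1003 = 18.6017.

T² ≈ 18.6017


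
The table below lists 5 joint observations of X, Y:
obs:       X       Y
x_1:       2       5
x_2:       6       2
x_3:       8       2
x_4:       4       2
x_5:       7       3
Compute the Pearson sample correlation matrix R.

Step 1 — column means:
  mean(X) = (2 + 6 + 8 + 4 + 7) / 5 = 27/5 = 5.4
  mean(Y) = (5 + 2 + 2 + 2 + 3) / 5 = 14/5 = 2.8

Step 2 — sample variances and covariances s[i,j] = (1/(n-1)) · Σ_k (x_{k,i} - mean_i) · (x_{k,j} - mean_j), with n-1 = 4:
  s[X,X] = ((-3.4)·(-3.4) + (0.6)·(0.6) + (2.6)·(2.6) + (-1.4)·(-1.4) + (1.6)·(1.6)) / 4 = 23.2/4 = 5.8
  s[X,Y] = ((-3.4)·(2.2) + (0.6)·(-0.8) + (2.6)·(-0.8) + (-1.4)·(-0.8) + (1.6)·(0.2)) / 4 = -8.6/4 = -2.15
  s[Y,Y] = ((2.2)·(2.2) + (-0.8)·(-0.8) + (-0.8)·(-0.8) + (-0.8)·(-0.8) + (0.2)·(0.2)) / 4 = 6.8/4 = 1.7
  Sample standard deviations s_i = √(s[i,i]):
  s(X) = √(5.8) = 2.4083
  s(Y) = √(1.7) = 1.3038

Step 3 — r_{ij} = s_{ij} / (s_i · s_j):
  r[X,X] = 1 (diagonal).
  r[X,Y] = -2.15 / (2.4083 · 1.3038) = -2.15 / 3.1401 = -0.6847
  r[Y,Y] = 1 (diagonal).

R is symmetric with unit diagonal. Assembling:

R = [[1, -0.6847],
 [-0.6847, 1]]


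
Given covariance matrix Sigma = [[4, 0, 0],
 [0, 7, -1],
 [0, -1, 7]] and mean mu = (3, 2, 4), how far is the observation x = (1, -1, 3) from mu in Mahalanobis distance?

Step 1 — centre the observation: (x - mu) = (-2, -3, -1).

Step 2 — invert Sigma (cofactor / det for 3×3, or solve directly):
  Sigma^{-1} = [[0.25, 0, 0],
 [0, 0.1458, 0.0208],
 [0, 0.0208, 0.1458]].

Step 3 — form the quadratic (x - mu)^T · Sigma^{-1} · (x - mu):
  Sigma^{-1} · (x - mu) = (-0.5, -0.4583, -0.2083).
  (x - mu)^T · [Sigma^{-1} · (x - mu)] = (-2)·(-0.5) + (-3)·(-0.4583) + (-1)·(-0.2083) = 2.5833.

Step 4 — take square root: d = √(2.5833) ≈ 1.6073.

d(x, mu) = √(2.5833) ≈ 1.6073


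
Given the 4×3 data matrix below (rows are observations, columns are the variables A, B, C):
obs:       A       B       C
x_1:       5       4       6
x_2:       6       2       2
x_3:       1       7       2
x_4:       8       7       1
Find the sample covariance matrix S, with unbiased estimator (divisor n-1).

Step 1 — column means:
  mean(A) = (5 + 6 + 1 + 8) / 4 = 20/4 = 5
  mean(B) = (4 + 2 + 7 + 7) / 4 = 20/4 = 5
  mean(C) = (6 + 2 + 2 + 1) / 4 = 11/4 = 2.75

Step 2 — sample covariance S[i,j] = (1/(n-1)) · Σ_k (x_{k,i} - mean_i) · (x_{k,j} - mean_j), with n-1 = 3.
  S[A,A] = ((0)·(0) + (1)·(1) + (-4)·(-4) + (3)·(3)) / 3 = 26/3 = 8.6667
  S[A,B] = ((0)·(-1) + (1)·(-3) + (-4)·(2) + (3)·(2)) / 3 = -5/3 = -1.6667
  S[A,C] = ((0)·(3.25) + (1)·(-0.75) + (-4)·(-0.75) + (3)·(-1.75)) / 3 = -3/3 = -1
  S[B,B] = ((-1)·(-1) + (-3)·(-3) + (2)·(2) + (2)·(2)) / 3 = 18/3 = 6
  S[B,C] = ((-1)·(3.25) + (-3)·(-0.75) + (2)·(-0.75) + (2)·(-1.75)) / 3 = -6/3 = -2
  S[C,C] = ((3.25)·(3.25) + (-0.75)·(-0.75) + (-0.75)·(-0.75) + (-1.75)·(-1.75)) / 3 = 14.75/3 = 4.9167

S is symmetric (S[j,i] = S[i,j]). Assembling:

S = [[8.6667, -1.6667, -1],
 [-1.6667, 6, -2],
 [-1, -2, 4.9167]]


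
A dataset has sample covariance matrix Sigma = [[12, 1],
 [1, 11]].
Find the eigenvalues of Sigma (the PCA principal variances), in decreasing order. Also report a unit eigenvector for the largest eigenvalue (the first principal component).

Step 1 — characteristic polynomial of 2×2 Sigma:
  det(Sigma - λI) = λ² - trace · λ + det = 0.
  trace = 12 + 11 = 23, det = 12·11 - (1)² = 131.
Step 2 — discriminant:
  Δ = trace² - 4·det = 529 - 524 = 5.
Step 3 — eigenvalues:
  λ = (trace ± √Δ)/2 = (23 ± 2.2361)/2,
  λ_1 = 12.618,  λ_2 = 10.382.

Step 4 — unit eigenvector for λ_1: solve (Sigma - λ_1 I)v = 0. First row:
  (12 - 12.618)·v_x + (1)·v_y = 0, i.e. (-0.618)·v_x + (1)·v_y = 0,
  so v ∝ (b, λ_1 - a) = (1, 0.618) = u.
  ||u|| = √((1)² + (0.618)²) = √(1.382) ≈ 1.1756,
  v_1 = u/||u|| ≈ (0.8507, 0.5257) (||v_1|| = 1).

λ_1 = 12.618,  λ_2 = 10.382;  v_1 ≈ (0.8507, 0.5257)


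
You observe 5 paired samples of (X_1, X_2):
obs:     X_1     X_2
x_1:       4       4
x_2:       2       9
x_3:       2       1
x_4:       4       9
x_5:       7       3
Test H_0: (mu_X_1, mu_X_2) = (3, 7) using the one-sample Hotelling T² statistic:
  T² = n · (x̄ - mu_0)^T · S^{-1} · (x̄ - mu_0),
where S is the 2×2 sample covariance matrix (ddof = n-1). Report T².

Step 1 — sample mean vector:
  mean(X_1) = (4 + 2 + 2 + 4 + 7) / 5 = 19/5 = 3.8
  mean(X_2) = (4 + 9 + 1 + 9 + 3) / 5 = 26/5 = 5.2
  x̄ = (3.8, 5.2),  deviation x̄ - mu_0 = (3.8, 5.2) - (3, 7) = (0.8, -1.8).

Step 2 — sample covariance matrix, S[i,j] = (1/(n-1)) · Σ_k (x_{k,i} - mean_i) · (x_{k,j} - mean_j), divisor n-1 = 4:
  S[X_1,X_1] = ((0.2)·(0.2) + (-1.8)·(-1.8) + (-1.8)·(-1.8) + (0.2)·(0.2) + (3.2)·(3.2)) / 4 = 16.8/4 = 4.2
  S[X_1,X_2] = ((0.2)·(-1.2) + (-1.8)·(3.8) + (-1.8)·(-4.2) + (0.2)·(3.8) + (3.2)·(-2.2)) / 4 = -5.8/4 = -1.45
  S[X_2,X_2] = ((-1.2)·(-1.2) + (3.8)·(3.8) + (-4.2)·(-4.2) + (3.8)·(3.8) + (-2.2)·(-2.2)) / 4 = 52.8/4 = 13.2
  S = [[4.2, -1.45],
 [-1.45, 13.2]].

Step 3 — invert S. det(S) = 4.2·13.2 - (-1.45)² = 53.3375.
  S^{-1} = (1/det) · [[d, -b], [-b, a]] = [[0.2475, 0.0272],
 [0.0272, 0.0787]].

Step 4 — quadratic form (x̄ - mu_0)^T · S^{-1} · (x̄ - mu_0):
  S^{-1} · (x̄ - mu_0) = (0.1491, -0.12),
  (x̄ - mu_0)^T · [...] = (0.8)·(0.1491) + (-1.8)·(-0.12) = 0.3352.

Step 5 — scale by n: T² = 5 · 0.3352 = 1.6761.

T² ≈ 1.6761


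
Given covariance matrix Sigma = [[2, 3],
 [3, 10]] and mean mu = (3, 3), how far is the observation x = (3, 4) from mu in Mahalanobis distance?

Step 1 — centre the observation: (x - mu) = (0, 1).

Step 2 — invert Sigma. det(Sigma) = 2·10 - (3)² = 11.
  Sigma^{-1} = (1/det) · [[d, -b], [-b, a]] = [[0.9091, -0.2727],
 [-0.2727, 0.1818]].

Step 3 — form the quadratic (x - mu)^T · Sigma^{-1} · (x - mu):
  Sigma^{-1} · (x - mu) = (-0.2727, 0.1818).
  (x - mu)^T · [Sigma^{-1} · (x - mu)] = (0)·(-0.2727) + (1)·(0.1818) = 0.1818.

Step 4 — take square root: d = √(0.1818) ≈ 0.4264.

d(x, mu) = √(0.1818) ≈ 0.4264


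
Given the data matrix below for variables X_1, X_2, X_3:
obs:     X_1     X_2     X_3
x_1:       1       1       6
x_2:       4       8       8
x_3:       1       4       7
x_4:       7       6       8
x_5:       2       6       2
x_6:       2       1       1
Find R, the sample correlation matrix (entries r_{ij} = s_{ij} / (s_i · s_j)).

Step 1 — column means:
  mean(X_1) = (1 + 4 + 1 + 7 + 2 + 2) / 6 = 17/6 = 2.8333
  mean(X_2) = (1 + 8 + 4 + 6 + 6 + 1) / 6 = 26/6 = 4.3333
  mean(X_3) = (6 + 8 + 7 + 8 + 2 + 1) / 6 = 32/6 = 5.3333

Step 2 — sample variances and covariances s[i,j] = (1/(n-1)) · Σ_k (x_{k,i} - mean_i) · (x_{k,j} - mean_j), with n-1 = 5:
  s[X_1,X_1] = ((-1.8333)·(-1.8333) + (1.1667)·(1.1667) + (-1.8333)·(-1.8333) + (4.1667)·(4.1667) + (-0.8333)·(-0.8333) + (-0.8333)·(-0.8333)) / 5 = 26.8333/5 = 5.3667
  s[X_1,X_2] = ((-1.8333)·(-3.3333) + (1.1667)·(3.6667) + (-1.8333)·(-0.3333) + (4.1667)·(1.6667) + (-0.8333)·(1.6667) + (-0.8333)·(-3.3333)) / 5 = 19.3333/5 = 3.8667
  s[X_1,X_3] = ((-1.8333)·(0.6667) + (1.1667)·(2.6667) + (-1.8333)·(1.6667) + (4.1667)·(2.6667) + (-0.8333)·(-3.3333) + (-0.8333)·(-4.3333)) / 5 = 16.3333/5 = 3.2667
  s[X_2,X_2] = ((-3.3333)·(-3.3333) + (3.6667)·(3.6667) + (-0.3333)·(-0.3333) + (1.6667)·(1.6667) + (1.6667)·(1.6667) + (-3.3333)·(-3.3333)) / 5 = 41.3333/5 = 8.2667
  s[X_2,X_3] = ((-3.3333)·(0.6667) + (3.6667)·(2.6667) + (-0.3333)·(1.6667) + (1.6667)·(2.6667) + (1.6667)·(-3.3333) + (-3.3333)·(-4.3333)) / 5 = 20.3333/5 = 4.0667
  s[X_3,X_3] = ((0.6667)·(0.6667) + (2.6667)·(2.6667) + (1.6667)·(1.6667) + (2.6667)·(2.6667) + (-3.3333)·(-3.3333) + (-4.3333)·(-4.3333)) / 5 = 47.3333/5 = 9.4667
  Sample standard deviations s_i = √(s[i,i]):
  s(X_1) = √(5.3667) = 2.3166
  s(X_2) = √(8.2667) = 2.8752
  s(X_3) = √(9.4667) = 3.0768

Step 3 — r_{ij} = s_{ij} / (s_i · s_j):
  r[X_1,X_1] = 1 (diagonal).
  r[X_1,X_2] = 3.8667 / (2.3166 · 2.8752) = 3.8667 / 6.6607 = 0.5805
  r[X_1,X_3] = 3.2667 / (2.3166 · 3.0768) = 3.2667 / 7.1277 = 0.4583
  r[X_2,X_2] = 1 (diagonal).
  r[X_2,X_3] = 4.0667 / (2.8752 · 3.0768) = 4.0667 / 8.8463 = 0.4597
  r[X_3,X_3] = 1 (diagonal).

R is symmetric with unit diagonal. Assembling:

R = [[1, 0.5805, 0.4583],
 [0.5805, 1, 0.4597],
 [0.4583, 0.4597, 1]]


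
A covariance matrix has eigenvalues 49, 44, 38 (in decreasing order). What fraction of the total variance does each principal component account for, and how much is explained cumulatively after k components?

Step 1 — total variance = trace(Sigma) = Σ λ_i = 49 + 44 + 38 = 131.

Step 2 — fraction explained by component i = λ_i / Σ λ:
  PC1: 49/131 = 0.374
  PC2: 44/131 = 0.3359
  PC3: 38/131 = 0.2901

Step 3 — cumulative fraction after k components = (λ_1 + ... + λ_k) / Σ λ:
  k = 1: 49/131 = 0.374
  k = 2: (49 + 44)/131 = 93/131 = 0.7099
  k = 3: (49 + 44 + 38)/131 = 131/131 = 1

Summary (fraction, with percent):

explained: PC1 0.374 (37.4%), PC2 0.3359 (33.59%), PC3 0.2901 (29.01%);  cumulative: 0.374, 0.7099, 1


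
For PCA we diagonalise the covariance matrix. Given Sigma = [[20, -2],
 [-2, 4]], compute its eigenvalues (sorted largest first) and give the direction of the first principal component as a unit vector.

Step 1 — characteristic polynomial of 2×2 Sigma:
  det(Sigma - λI) = λ² - trace · λ + det = 0.
  trace = 20 + 4 = 24, det = 20·4 - (-2)² = 76.
Step 2 — discriminant:
  Δ = trace² - 4·det = 576 - 304 = 272.
Step 3 — eigenvalues:
  λ = (trace ± √Δ)/2 = (24 ± 16.4924)/2,
  λ_1 = 20.2462,  λ_2 = 3.7538.

Step 4 — unit eigenvector for λ_1: solve (Sigma - λ_1 I)v = 0. First row:
  (20 - 20.2462)·v_x + (-2)·v_y = 0, i.e. (-0.2462)·v_x + (-2)·v_y = 0,
  so v ∝ (b, λ_1 - a) = (-2, 0.2462); multiply by -1 so the first entry is positive: u = (2, -0.2462).
  ||u|| = √((2)² + (-0.2462)²) = √(4.0606) ≈ 2.0151,
  v_1 = u/||u|| ≈ (0.9925, -0.1222) (||v_1|| = 1).

λ_1 = 20.2462,  λ_2 = 3.7538;  v_1 ≈ (0.9925, -0.1222)


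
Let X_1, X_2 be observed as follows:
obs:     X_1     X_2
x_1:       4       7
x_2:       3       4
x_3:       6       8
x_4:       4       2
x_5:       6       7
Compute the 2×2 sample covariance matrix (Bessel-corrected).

Step 1 — column means:
  mean(X_1) = (4 + 3 + 6 + 4 + 6) / 5 = 23/5 = 4.6
  mean(X_2) = (7 + 4 + 8 + 2 + 7) / 5 = 28/5 = 5.6

Step 2 — sample covariance S[i,j] = (1/(n-1)) · Σ_k (x_{k,i} - mean_i) · (x_{k,j} - mean_j), with n-1 = 4.
  S[X_1,X_1] = ((-0.6)·(-0.6) + (-1.6)·(-1.6) + (1.4)·(1.4) + (-0.6)·(-0.6) + (1.4)·(1.4)) / 4 = 7.2/4 = 1.8
  S[X_1,X_2] = ((-0.6)·(1.4) + (-1.6)·(-1.6) + (1.4)·(2.4) + (-0.6)·(-3.6) + (1.4)·(1.4)) / 4 = 9.2/4 = 2.3
  S[X_2,X_2] = ((1.4)·(1.4) + (-1.6)·(-1.6) + (2.4)·(2.4) + (-3.6)·(-3.6) + (1.4)·(1.4)) / 4 = 25.2/4 = 6.3

S is symmetric (S[j,i] = S[i,j]). Assembling:

S = [[1.8, 2.3],
 [2.3, 6.3]]


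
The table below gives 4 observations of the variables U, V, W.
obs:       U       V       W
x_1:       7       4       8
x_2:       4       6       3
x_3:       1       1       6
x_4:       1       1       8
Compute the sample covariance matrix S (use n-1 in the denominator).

Step 1 — column means:
  mean(U) = (7 + 4 + 1 + 1) / 4 = 13/4 = 3.25
  mean(V) = (4 + 6 + 1 + 1) / 4 = 12/4 = 3
  mean(W) = (8 + 3 + 6 + 8) / 4 = 25/4 = 6.25

Step 2 — sample covariance S[i,j] = (1/(n-1)) · Σ_k (x_{k,i} - mean_i) · (x_{k,j} - mean_j), with n-1 = 3.
  S[U,U] = ((3.75)·(3.75) + (0.75)·(0.75) + (-2.25)·(-2.25) + (-2.25)·(-2.25)) / 3 = 24.75/3 = 8.25
  S[U,V] = ((3.75)·(1) + (0.75)·(3) + (-2.25)·(-2) + (-2.25)·(-2)) / 3 = 15/3 = 5
  S[U,W] = ((3.75)·(1.75) + (0.75)·(-3.25) + (-2.25)·(-0.25) + (-2.25)·(1.75)) / 3 = 0.75/3 = 0.25
  S[V,V] = ((1)·(1) + (3)·(3) + (-2)·(-2) + (-2)·(-2)) / 3 = 18/3 = 6
  S[V,W] = ((1)·(1.75) + (3)·(-3.25) + (-2)·(-0.25) + (-2)·(1.75)) / 3 = -11/3 = -3.6667
  S[W,W] = ((1.75)·(1.75) + (-3.25)·(-3.25) + (-0.25)·(-0.25) + (1.75)·(1.75)) / 3 = 16.75/3 = 5.5833

S is symmetric (S[j,i] = S[i,j]). Assembling:

S = [[8.25, 5, 0.25],
 [5, 6, -3.6667],
 [0.25, -3.6667, 5.5833]]


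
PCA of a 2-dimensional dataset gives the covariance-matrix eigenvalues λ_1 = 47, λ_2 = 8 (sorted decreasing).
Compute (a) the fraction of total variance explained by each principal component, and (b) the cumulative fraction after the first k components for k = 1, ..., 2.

Step 1 — total variance = trace(Sigma) = Σ λ_i = 47 + 8 = 55.

Step 2 — fraction explained by component i = λ_i / Σ λ:
  PC1: 47/55 = 0.8545
  PC2: 8/55 = 0.1455

Step 3 — cumulative fraction after k components = (λ_1 + ... + λ_k) / Σ λ:
  k = 1: 47/55 = 0.8545
  k = 2: (47 + 8)/55 = 55/55 = 1

Summary (fraction, with percent):

explained: PC1 0.8545 (85.45%), PC2 0.1455 (14.55%);  cumulative: 0.8545, 1


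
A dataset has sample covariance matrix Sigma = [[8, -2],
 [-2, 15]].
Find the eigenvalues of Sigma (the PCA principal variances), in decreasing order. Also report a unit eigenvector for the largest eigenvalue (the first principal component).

Step 1 — characteristic polynomial of 2×2 Sigma:
  det(Sigma - λI) = λ² - trace · λ + det = 0.
  trace = 8 + 15 = 23, det = 8·15 - (-2)² = 116.
Step 2 — discriminant:
  Δ = trace² - 4·det = 529 - 464 = 65.
Step 3 — eigenvalues:
  λ = (trace ± √Δ)/2 = (23 ± 8.0623)/2,
  λ_1 = 15.5311,  λ_2 = 7.4689.

Step 4 — unit eigenvector for λ_1: solve (Sigma - λ_1 I)v = 0. First row:
  (8 - 15.5311)·v_x + (-2)·v_y = 0, i.e. (-7.5311)·v_x + (-2)·v_y = 0,
  so v ∝ (b, λ_1 - a) = (-2, 7.5311); multiply by -1 so the first entry is positive: u = (2, -7.5311).
  ||u|| = √((2)² + (-7.5311)²) = √(60.7179) ≈ 7.7922,
  v_1 = u/||u|| ≈ (0.2567, -0.9665) (||v_1|| = 1).

λ_1 = 15.5311,  λ_2 = 7.4689;  v_1 ≈ (0.2567, -0.9665)


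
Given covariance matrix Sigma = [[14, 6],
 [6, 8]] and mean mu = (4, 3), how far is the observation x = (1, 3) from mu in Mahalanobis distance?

Step 1 — centre the observation: (x - mu) = (-3, 0).

Step 2 — invert Sigma. det(Sigma) = 14·8 - (6)² = 76.
  Sigma^{-1} = (1/det) · [[d, -b], [-b, a]] = [[0.1053, -0.0789],
 [-0.0789, 0.1842]].

Step 3 — form the quadratic (x - mu)^T · Sigma^{-1} · (x - mu):
  Sigma^{-1} · (x - mu) = (-0.3158, 0.2368).
  (x - mu)^T · [Sigma^{-1} · (x - mu)] = (-3)·(-0.3158) + (0)·(0.2368) = 0.9474.

Step 4 — take square root: d = √(0.9474) ≈ 0.9733.

d(x, mu) = √(0.9474) ≈ 0.9733


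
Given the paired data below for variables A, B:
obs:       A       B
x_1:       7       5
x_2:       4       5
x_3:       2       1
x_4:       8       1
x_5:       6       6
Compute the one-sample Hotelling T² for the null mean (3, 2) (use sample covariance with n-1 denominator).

Step 1 — sample mean vector:
  mean(A) = (7 + 4 + 2 + 8 + 6) / 5 = 27/5 = 5.4
  mean(B) = (5 + 5 + 1 + 1 + 6) / 5 = 18/5 = 3.6
  x̄ = (5.4, 3.6),  deviation x̄ - mu_0 = (5.4, 3.6) - (3, 2) = (2.4, 1.6).

Step 2 — sample covariance matrix, S[i,j] = (1/(n-1)) · Σ_k (x_{k,i} - mean_i) · (x_{k,j} - mean_j), divisor n-1 = 4:
  S[A,A] = ((1.6)·(1.6) + (-1.4)·(-1.4) + (-3.4)·(-3.4) + (2.6)·(2.6) + (0.6)·(0.6)) / 4 = 23.2/4 = 5.8
  S[A,B] = ((1.6)·(1.4) + (-1.4)·(1.4) + (-3.4)·(-2.6) + (2.6)·(-2.6) + (0.6)·(2.4)) / 4 = 3.8/4 = 0.95
  S[B,B] = ((1.4)·(1.4) + (1.4)·(1.4) + (-2.6)·(-2.6) + (-2.6)·(-2.6) + (2.4)·(2.4)) / 4 = 23.2/4 = 5.8
  S = [[5.8, 0.95],
 [0.95, 5.8]].

Step 3 — invert S. det(S) = 5.8·5.8 - (0.95)² = 32.7375.
  S^{-1} = (1/det) · [[d, -b], [-b, a]] = [[0.1772, -0.029],
 [-0.029, 0.1772]].

Step 4 — quadratic form (x̄ - mu_0)^T · S^{-1} · (x̄ - mu_0):
  S^{-1} · (x̄ - mu_0) = (0.3788, 0.2138),
  (x̄ - mu_0)^T · [...] = (2.4)·(0.3788) + (1.6)·(0.2138) = 1.2512.

Step 5 — scale by n: T² = 5 · 1.2512 = 6.2558.

T² ≈ 6.2558


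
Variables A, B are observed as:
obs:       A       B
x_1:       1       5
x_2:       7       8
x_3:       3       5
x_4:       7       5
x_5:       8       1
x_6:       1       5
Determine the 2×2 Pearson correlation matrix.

Step 1 — column means:
  mean(A) = (1 + 7 + 3 + 7 + 8 + 1) / 6 = 27/6 = 4.5
  mean(B) = (5 + 8 + 5 + 5 + 1 + 5) / 6 = 29/6 = 4.8333

Step 2 — sample variances and covariances s[i,j] = (1/(n-1)) · Σ_k (x_{k,i} - mean_i) · (x_{k,j} - mean_j), with n-1 = 5:
  s[A,A] = ((-3.5)·(-3.5) + (2.5)·(2.5) + (-1.5)·(-1.5) + (2.5)·(2.5) + (3.5)·(3.5) + (-3.5)·(-3.5)) / 5 = 51.5/5 = 10.3
  s[A,B] = ((-3.5)·(0.1667) + (2.5)·(3.1667) + (-1.5)·(0.1667) + (2.5)·(0.1667) + (3.5)·(-3.8333) + (-3.5)·(0.1667)) / 5 = -6.5/5 = -1.3
  s[B,B] = ((0.1667)·(0.1667) + (3.1667)·(3.1667) + (0.1667)·(0.1667) + (0.1667)·(0.1667) + (-3.8333)·(-3.8333) + (0.1667)·(0.1667)) / 5 = 24.8333/5 = 4.9667
  Sample standard deviations s_i = √(s[i,i]):
  s(A) = √(10.3) = 3.2094
  s(B) = √(4.9667) = 2.2286

Step 3 — r_{ij} = s_{ij} / (s_i · s_j):
  r[A,A] = 1 (diagonal).
  r[A,B] = -1.3 / (3.2094 · 2.2286) = -1.3 / 7.1524 = -0.1818
  r[B,B] = 1 (diagonal).

R is symmetric with unit diagonal. Assembling:

R = [[1, -0.1818],
 [-0.1818, 1]]


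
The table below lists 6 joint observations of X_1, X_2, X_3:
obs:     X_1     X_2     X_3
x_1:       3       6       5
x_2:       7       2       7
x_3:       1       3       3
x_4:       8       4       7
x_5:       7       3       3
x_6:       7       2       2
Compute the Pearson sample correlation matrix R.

Step 1 — column means:
  mean(X_1) = (3 + 7 + 1 + 8 + 7 + 7) / 6 = 33/6 = 5.5
  mean(X_2) = (6 + 2 + 3 + 4 + 3 + 2) / 6 = 20/6 = 3.3333
  mean(X_3) = (5 + 7 + 3 + 7 + 3 + 2) / 6 = 27/6 = 4.5

Step 2 — sample variances and covariances s[i,j] = (1/(n-1)) · Σ_k (x_{k,i} - mean_i) · (x_{k,j} - mean_j), with n-1 = 5:
  s[X_1,X_1] = ((-2.5)·(-2.5) + (1.5)·(1.5) + (-4.5)·(-4.5) + (2.5)·(2.5) + (1.5)·(1.5) + (1.5)·(1.5)) / 5 = 39.5/5 = 7.9
  s[X_1,X_2] = ((-2.5)·(2.6667) + (1.5)·(-1.3333) + (-4.5)·(-0.3333) + (2.5)·(0.6667) + (1.5)·(-0.3333) + (1.5)·(-1.3333)) / 5 = -8/5 = -1.6
  s[X_1,X_3] = ((-2.5)·(0.5) + (1.5)·(2.5) + (-4.5)·(-1.5) + (2.5)·(2.5) + (1.5)·(-1.5) + (1.5)·(-2.5)) / 5 = 9.5/5 = 1.9
  s[X_2,X_2] = ((2.6667)·(2.6667) + (-1.3333)·(-1.3333) + (-0.3333)·(-0.3333) + (0.6667)·(0.6667) + (-0.3333)·(-0.3333) + (-1.3333)·(-1.3333)) / 5 = 11.3333/5 = 2.2667
  s[X_2,X_3] = ((2.6667)·(0.5) + (-1.3333)·(2.5) + (-0.3333)·(-1.5) + (0.6667)·(2.5) + (-0.3333)·(-1.5) + (-1.3333)·(-2.5)) / 5 = 4/5 = 0.8
  s[X_3,X_3] = ((0.5)·(0.5) + (2.5)·(2.5) + (-1.5)·(-1.5) + (2.5)·(2.5) + (-1.5)·(-1.5) + (-2.5)·(-2.5)) / 5 = 23.5/5 = 4.7
  Sample standard deviations s_i = √(s[i,i]):
  s(X_1) = √(7.9) = 2.8107
  s(X_2) = √(2.2667) = 1.5055
  s(X_3) = √(4.7) = 2.1679

Step 3 — r_{ij} = s_{ij} / (s_i · s_j):
  r[X_1,X_1] = 1 (diagonal).
  r[X_1,X_2] = -1.6 / (2.8107 · 1.5055) = -1.6 / 4.2316 = -0.3781
  r[X_1,X_3] = 1.9 / (2.8107 · 2.1679) = 1.9 / 6.0934 = 0.3118
  r[X_2,X_2] = 1 (diagonal).
  r[X_2,X_3] = 0.8 / (1.5055 · 2.1679) = 0.8 / 3.2639 = 0.2451
  r[X_3,X_3] = 1 (diagonal).

R is symmetric with unit diagonal. Assembling:

R = [[1, -0.3781, 0.3118],
 [-0.3781, 1, 0.2451],
 [0.3118, 0.2451, 1]]


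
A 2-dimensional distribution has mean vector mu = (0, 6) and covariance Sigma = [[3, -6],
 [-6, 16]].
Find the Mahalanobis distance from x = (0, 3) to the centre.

Step 1 — centre the observation: (x - mu) = (0, -3).

Step 2 — invert Sigma. det(Sigma) = 3·16 - (-6)² = 12.
  Sigma^{-1} = (1/det) · [[d, -b], [-b, a]] = [[1.3333, 0.5],
 [0.5, 0.25]].

Step 3 — form the quadratic (x - mu)^T · Sigma^{-1} · (x - mu):
  Sigma^{-1} · (x - mu) = (-1.5, -0.75).
  (x - mu)^T · [Sigma^{-1} · (x - mu)] = (0)·(-1.5) + (-3)·(-0.75) = 2.25.

Step 4 — take square root: d = √(2.25) ≈ 1.5.

d(x, mu) = √(2.25) ≈ 1.5


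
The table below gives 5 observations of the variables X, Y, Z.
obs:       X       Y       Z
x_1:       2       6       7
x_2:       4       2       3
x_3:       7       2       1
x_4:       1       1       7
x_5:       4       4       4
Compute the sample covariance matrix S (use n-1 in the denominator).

Step 1 — column means:
  mean(X) = (2 + 4 + 7 + 1 + 4) / 5 = 18/5 = 3.6
  mean(Y) = (6 + 2 + 2 + 1 + 4) / 5 = 15/5 = 3
  mean(Z) = (7 + 3 + 1 + 7 + 4) / 5 = 22/5 = 4.4

Step 2 — sample covariance S[i,j] = (1/(n-1)) · Σ_k (x_{k,i} - mean_i) · (x_{k,j} - mean_j), with n-1 = 4.
  S[X,X] = ((-1.6)·(-1.6) + (0.4)·(0.4) + (3.4)·(3.4) + (-2.6)·(-2.6) + (0.4)·(0.4)) / 4 = 21.2/4 = 5.3
  S[X,Y] = ((-1.6)·(3) + (0.4)·(-1) + (3.4)·(-1) + (-2.6)·(-2) + (0.4)·(1)) / 4 = -3/4 = -0.75
  S[X,Z] = ((-1.6)·(2.6) + (0.4)·(-1.4) + (3.4)·(-3.4) + (-2.6)·(2.6) + (0.4)·(-0.4)) / 4 = -23.2/4 = -5.8
  S[Y,Y] = ((3)·(3) + (-1)·(-1) + (-1)·(-1) + (-2)·(-2) + (1)·(1)) / 4 = 16/4 = 4
  S[Y,Z] = ((3)·(2.6) + (-1)·(-1.4) + (-1)·(-3.4) + (-2)·(2.6) + (1)·(-0.4)) / 4 = 7/4 = 1.75
  S[Z,Z] = ((2.6)·(2.6) + (-1.4)·(-1.4) + (-3.4)·(-3.4) + (2.6)·(2.6) + (-0.4)·(-0.4)) / 4 = 27.2/4 = 6.8

S is symmetric (S[j,i] = S[i,j]). Assembling:

S = [[5.3, -0.75, -5.8],
 [-0.75, 4, 1.75],
 [-5.8, 1.75, 6.8]]


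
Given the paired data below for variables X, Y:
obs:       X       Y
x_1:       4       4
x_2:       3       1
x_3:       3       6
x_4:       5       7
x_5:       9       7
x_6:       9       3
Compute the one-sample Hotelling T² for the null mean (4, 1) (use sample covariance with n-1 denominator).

Step 1 — sample mean vector:
  mean(X) = (4 + 3 + 3 + 5 + 9 + 9) / 6 = 33/6 = 5.5
  mean(Y) = (4 + 1 + 6 + 7 + 7 + 3) / 6 = 28/6 = 4.6667
  x̄ = (5.5, 4.6667),  deviation x̄ - mu_0 = (5.5, 4.6667) - (4, 1) = (1.5, 3.6667).

Step 2 — sample covariance matrix, S[i,j] = (1/(n-1)) · Σ_k (x_{k,i} - mean_i) · (x_{k,j} - mean_j), divisor n-1 = 5:
  S[X,X] = ((-1.5)·(-1.5) + (-2.5)·(-2.5) + (-2.5)·(-2.5) + (-0.5)·(-0.5) + (3.5)·(3.5) + (3.5)·(3.5)) / 5 = 39.5/5 = 7.9
  S[X,Y] = ((-1.5)·(-0.6667) + (-2.5)·(-3.6667) + (-2.5)·(1.3333) + (-0.5)·(2.3333) + (3.5)·(2.3333) + (3.5)·(-1.6667)) / 5 = 8/5 = 1.6
  S[Y,Y] = ((-0.6667)·(-0.6667) + (-3.6667)·(-3.6667) + (1.3333)·(1.3333) + (2.3333)·(2.3333) + (2.3333)·(2.3333) + (-1.6667)·(-1.6667)) / 5 = 29.3333/5 = 5.8667
  S = [[7.9, 1.6],
 [1.6, 5.8667]].

Step 3 — invert S. det(S) = 7.9·5.8667 - (1.6)² = 43.7867.
  S^{-1} = (1/det) · [[d, -b], [-b, a]] = [[0.134, -0.0365],
 [-0.0365, 0.1804]].

Step 4 — quadratic form (x̄ - mu_0)^T · S^{-1} · (x̄ - mu_0):
  S^{-1} · (x̄ - mu_0) = (0.067, 0.6067),
  (x̄ - mu_0)^T · [...] = (1.5)·(0.067) + (3.6667)·(0.6067) = 2.3252.

Step 5 — scale by n: T² = 6 · 2.3252 = 13.951.

T² ≈ 13.951


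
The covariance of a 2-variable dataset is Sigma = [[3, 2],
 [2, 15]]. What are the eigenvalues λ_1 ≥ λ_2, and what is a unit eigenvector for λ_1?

Step 1 — characteristic polynomial of 2×2 Sigma:
  det(Sigma - λI) = λ² - trace · λ + det = 0.
  trace = 3 + 15 = 18, det = 3·15 - (2)² = 41.
Step 2 — discriminant:
  Δ = trace² - 4·det = 324 - 164 = 160.
Step 3 — eigenvalues:
  λ = (trace ± √Δ)/2 = (18 ± 12.6491)/2,
  λ_1 = 15.3246,  λ_2 = 2.6754.

Step 4 — unit eigenvector for λ_1: solve (Sigma - λ_1 I)v = 0. First row:
  (3 - 15.3246)·v_x + (2)·v_y = 0, i.e. (-12.3246)·v_x + (2)·v_y = 0,
  so v ∝ (b, λ_1 - a) = (2, 12.3246) = u.
  ||u|| = √((2)² + (12.3246)²) = √(155.8947) ≈ 12.4858,
  v_1 = u/||u|| ≈ (0.1602, 0.9871) (||v_1|| = 1).

λ_1 = 15.3246,  λ_2 = 2.6754;  v_1 ≈ (0.1602, 0.9871)


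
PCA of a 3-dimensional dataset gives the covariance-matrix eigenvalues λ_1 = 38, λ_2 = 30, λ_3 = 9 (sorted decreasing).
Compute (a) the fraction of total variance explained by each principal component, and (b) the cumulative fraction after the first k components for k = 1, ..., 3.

Step 1 — total variance = trace(Sigma) = Σ λ_i = 38 + 30 + 9 = 77.

Step 2 — fraction explained by component i = λ_i / Σ λ:
  PC1: 38/77 = 0.4935
  PC2: 30/77 = 0.3896
  PC3: 9/77 = 0.1169

Step 3 — cumulative fraction after k components = (λ_1 + ... + λ_k) / Σ λ:
  k = 1: 38/77 = 0.4935
  k = 2: (38 + 30)/77 = 68/77 = 0.8831
  k = 3: (38 + 30 + 9)/77 = 77/77 = 1

Summary (fraction, with percent):

explained: PC1 0.4935 (49.35%), PC2 0.3896 (38.96%), PC3 0.1169 (11.69%);  cumulative: 0.4935, 0.8831, 1


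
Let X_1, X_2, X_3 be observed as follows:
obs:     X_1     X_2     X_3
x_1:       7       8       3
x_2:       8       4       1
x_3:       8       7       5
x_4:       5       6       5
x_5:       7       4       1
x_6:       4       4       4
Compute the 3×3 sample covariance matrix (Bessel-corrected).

Step 1 — column means:
  mean(X_1) = (7 + 8 + 8 + 5 + 7 + 4) / 6 = 39/6 = 6.5
  mean(X_2) = (8 + 4 + 7 + 6 + 4 + 4) / 6 = 33/6 = 5.5
  mean(X_3) = (3 + 1 + 5 + 5 + 1 + 4) / 6 = 19/6 = 3.1667

Step 2 — sample covariance S[i,j] = (1/(n-1)) · Σ_k (x_{k,i} - mean_i) · (x_{k,j} - mean_j), with n-1 = 5.
  S[X_1,X_1] = ((0.5)·(0.5) + (1.5)·(1.5) + (1.5)·(1.5) + (-1.5)·(-1.5) + (0.5)·(0.5) + (-2.5)·(-2.5)) / 5 = 13.5/5 = 2.7
  S[X_1,X_2] = ((0.5)·(2.5) + (1.5)·(-1.5) + (1.5)·(1.5) + (-1.5)·(0.5) + (0.5)·(-1.5) + (-2.5)·(-1.5)) / 5 = 3.5/5 = 0.7
  S[X_1,X_3] = ((0.5)·(-0.1667) + (1.5)·(-2.1667) + (1.5)·(1.8333) + (-1.5)·(1.8333) + (0.5)·(-2.1667) + (-2.5)·(0.8333)) / 5 = -6.5/5 = -1.3
  S[X_2,X_2] = ((2.5)·(2.5) + (-1.5)·(-1.5) + (1.5)·(1.5) + (0.5)·(0.5) + (-1.5)·(-1.5) + (-1.5)·(-1.5)) / 5 = 15.5/5 = 3.1
  S[X_2,X_3] = ((2.5)·(-0.1667) + (-1.5)·(-2.1667) + (1.5)·(1.8333) + (0.5)·(1.8333) + (-1.5)·(-2.1667) + (-1.5)·(0.8333)) / 5 = 8.5/5 = 1.7
  S[X_3,X_3] = ((-0.1667)·(-0.1667) + (-2.1667)·(-2.1667) + (1.8333)·(1.8333) + (1.8333)·(1.8333) + (-2.1667)·(-2.1667) + (0.8333)·(0.8333)) / 5 = 16.8333/5 = 3.3667

S is symmetric (S[j,i] = S[i,j]). Assembling:

S = [[2.7, 0.7, -1.3],
 [0.7, 3.1, 1.7],
 [-1.3, 1.7, 3.3667]]


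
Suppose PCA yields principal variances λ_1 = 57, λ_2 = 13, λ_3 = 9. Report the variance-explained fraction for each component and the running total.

Step 1 — total variance = trace(Sigma) = Σ λ_i = 57 + 13 + 9 = 79.

Step 2 — fraction explained by component i = λ_i / Σ λ:
  PC1: 57/79 = 0.7215
  PC2: 13/79 = 0.1646
  PC3: 9/79 = 0.1139

Step 3 — cumulative fraction after k components = (λ_1 + ... + λ_k) / Σ λ:
  k = 1: 57/79 = 0.7215
  k = 2: (57 + 13)/79 = 70/79 = 0.8861
  k = 3: (57 + 13 + 9)/79 = 79/79 = 1

Summary (fraction, with percent):

explained: PC1 0.7215 (72.15%), PC2 0.1646 (16.46%), PC3 0.1139 (11.39%);  cumulative: 0.7215, 0.8861, 1


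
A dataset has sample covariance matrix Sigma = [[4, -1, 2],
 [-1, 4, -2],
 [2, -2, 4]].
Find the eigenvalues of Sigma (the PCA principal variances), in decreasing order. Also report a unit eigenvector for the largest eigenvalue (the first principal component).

Step 1 — characteristic polynomial p(λ) = det(λI - Sigma) = λ³ - tr·λ² + c_1·λ - det, where tr = trace, c_1 = sum of the principal 2×2 minors, det = det(Sigma):
  tr = 4 + 4 + 4 = 12,
  c_1 = (4·4 - (-1)²) + (4·4 - (2)²) + (4·4 - (-2)²) = 15 + 12 + 12 = 39,
  det = 4·(4·4 - (-2)²) - (-1)·((-1)·4 - (-2)·(2)) + (2)·((-1)·(-2) - 4·(2)) = 4·(12) - (-1)·(0) + (2)·(-6) = 36.
  So p(λ) = λ³ - 12λ² + 39λ - 36.
Step 2 — look for an integer root (rational root theorem: any rational root is an integer divisor of 36). Testing λ = 3:
  p(3) = 27 - 108 + 117 - 36 = 0  ✓
  Dividing out (λ - 3): p(λ) = (λ - 3)(λ² - 9λ + 12).
Step 3 — remaining eigenvalues from the quadratic λ² - 9λ + 12 = 0:
  Δ = 9² - 4·12 = 81 - 48 = 33,  λ = (9 ± √33)/2 = (9 ± 5.7446)/2 ≈ 7.3723 or 1.6277.
  Sorted: λ_1 = 7.3723,  λ_2 = 3,  λ_3 = 1.6277  (check: sum = 12 = tr ✓).

Step 4 — unit eigenvector for λ_1 ≈ 7.3723: v spans the null space of (Sigma - λ_1 I), whose rows are
  r_1 = (-3.3723, -1, 2),  r_2 = (-1, -3.3723, -2),  r_3 = (2, -2, -3.3723).
  v is orthogonal to every row, so take v ∝ r_1 × r_2 = ((-1)·(-2) - (2)·(-3.3723), (2)·(-1) - (-3.3723)·(-2), (-3.3723)·(-3.3723) - (-1)·(-1)) ≈ (8.7446, -8.7446, 10.3723).
  Let u = (8.7446, -8.7446, 10.3723).
  ||u|| = √((8.7446)² + (-8.7446)² + (10.3723)²) = √(260.519) ≈ 16.1406,  v_1 = u/||u|| ≈ (0.5418, -0.5418, 0.6426) (||v_1|| = 1).

λ_1 = 7.3723,  λ_2 = 3,  λ_3 = 1.6277;  v_1 ≈ (0.5418, -0.5418, 0.6426)


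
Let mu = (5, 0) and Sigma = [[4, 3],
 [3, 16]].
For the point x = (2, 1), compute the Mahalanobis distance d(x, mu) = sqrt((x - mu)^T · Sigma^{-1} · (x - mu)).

Step 1 — centre the observation: (x - mu) = (-3, 1).

Step 2 — invert Sigma. det(Sigma) = 4·16 - (3)² = 55.
  Sigma^{-1} = (1/det) · [[d, -b], [-b, a]] = [[0.2909, -0.0545],
 [-0.0545, 0.0727]].

Step 3 — form the quadratic (x - mu)^T · Sigma^{-1} · (x - mu):
  Sigma^{-1} · (x - mu) = (-0.9273, 0.2364).
  (x - mu)^T · [Sigma^{-1} · (x - mu)] = (-3)·(-0.9273) + (1)·(0.2364) = 3.0182.

Step 4 — take square root: d = √(3.0182) ≈ 1.7373.

d(x, mu) = √(3.0182) ≈ 1.7373


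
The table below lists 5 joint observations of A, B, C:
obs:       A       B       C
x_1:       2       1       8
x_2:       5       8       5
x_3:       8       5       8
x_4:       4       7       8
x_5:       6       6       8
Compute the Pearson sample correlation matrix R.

Step 1 — column means:
  mean(A) = (2 + 5 + 8 + 4 + 6) / 5 = 25/5 = 5
  mean(B) = (1 + 8 + 5 + 7 + 6) / 5 = 27/5 = 5.4
  mean(C) = (8 + 5 + 8 + 8 + 8) / 5 = 37/5 = 7.4

Step 2 — sample variances and covariances s[i,j] = (1/(n-1)) · Σ_k (x_{k,i} - mean_i) · (x_{k,j} - mean_j), with n-1 = 4:
  s[A,A] = ((-3)·(-3) + (0)·(0) + (3)·(3) + (-1)·(-1) + (1)·(1)) / 4 = 20/4 = 5
  s[A,B] = ((-3)·(-4.4) + (0)·(2.6) + (3)·(-0.4) + (-1)·(1.6) + (1)·(0.6)) / 4 = 11/4 = 2.75
  s[A,C] = ((-3)·(0.6) + (0)·(-2.4) + (3)·(0.6) + (-1)·(0.6) + (1)·(0.6)) / 4 = 0/4 = 0
  s[B,B] = ((-4.4)·(-4.4) + (2.6)·(2.6) + (-0.4)·(-0.4) + (1.6)·(1.6) + (0.6)·(0.6)) / 4 = 29.2/4 = 7.3
  s[B,C] = ((-4.4)·(0.6) + (2.6)·(-2.4) + (-0.4)·(0.6) + (1.6)·(0.6) + (0.6)·(0.6)) / 4 = -7.8/4 = -1.95
  s[C,C] = ((0.6)·(0.6) + (-2.4)·(-2.4) + (0.6)·(0.6) + (0.6)·(0.6) + (0.6)·(0.6)) / 4 = 7.2/4 = 1.8
  Sample standard deviations s_i = √(s[i,i]):
  s(A) = √(5) = 2.2361
  s(B) = √(7.3) = 2.7019
  s(C) = √(1.8) = 1.3416

Step 3 — r_{ij} = s_{ij} / (s_i · s_j):
  r[A,A] = 1 (diagonal).
  r[A,B] = 2.75 / (2.2361 · 2.7019) = 2.75 / 6.0415 = 0.4552
  r[A,C] = 0 / (2.2361 · 1.3416) = 0 / 3 = 0
  r[B,B] = 1 (diagonal).
  r[B,C] = -1.95 / (2.7019 · 1.3416) = -1.95 / 3.6249 = -0.5379
  r[C,C] = 1 (diagonal).

R is symmetric with unit diagonal. Assembling:

R = [[1, 0.4552, 0],
 [0.4552, 1, -0.5379],
 [0, -0.5379, 1]]


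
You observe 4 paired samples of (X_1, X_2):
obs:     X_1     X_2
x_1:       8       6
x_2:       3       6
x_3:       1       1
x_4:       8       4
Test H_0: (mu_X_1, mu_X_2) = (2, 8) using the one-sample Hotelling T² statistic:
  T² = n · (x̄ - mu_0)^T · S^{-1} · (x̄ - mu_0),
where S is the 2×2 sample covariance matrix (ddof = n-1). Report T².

Step 1 — sample mean vector:
  mean(X_1) = (8 + 3 + 1 + 8) / 4 = 20/4 = 5
  mean(X_2) = (6 + 6 + 1 + 4) / 4 = 17/4 = 4.25
  x̄ = (5, 4.25),  deviation x̄ - mu_0 = (5, 4.25) - (2, 8) = (3, -3.75).

Step 2 — sample covariance matrix, S[i,j] = (1/(n-1)) · Σ_k (x_{k,i} - mean_i) · (x_{k,j} - mean_j), divisor n-1 = 3:
  S[X_1,X_1] = ((3)·(3) + (-2)·(-2) + (-4)·(-4) + (3)·(3)) / 3 = 38/3 = 12.6667
  S[X_1,X_2] = ((3)·(1.75) + (-2)·(1.75) + (-4)·(-3.25) + (3)·(-0.25)) / 3 = 14/3 = 4.6667
  S[X_2,X_2] = ((1.75)·(1.75) + (1.75)·(1.75) + (-3.25)·(-3.25) + (-0.25)·(-0.25)) / 3 = 16.75/3 = 5.5833
  S = [[12.6667, 4.6667],
 [4.6667, 5.5833]].

Step 3 — invert S. det(S) = 12.6667·5.5833 - (4.6667)² = 48.9444.
  S^{-1} = (1/det) · [[d, -b], [-b, a]] = [[0.1141, -0.0953],
 [-0.0953, 0.2588]].

Step 4 — quadratic form (x̄ - mu_0)^T · S^{-1} · (x̄ - mu_0):
  S^{-1} · (x̄ - mu_0) = (0.6998, -1.2565),
  (x̄ - mu_0)^T · [...] = (3)·(0.6998) + (-3.75)·(-1.2565) = 6.8113.

Step 5 — scale by n: T² = 4 · 6.8113 = 27.2452.

T² ≈ 27.2452


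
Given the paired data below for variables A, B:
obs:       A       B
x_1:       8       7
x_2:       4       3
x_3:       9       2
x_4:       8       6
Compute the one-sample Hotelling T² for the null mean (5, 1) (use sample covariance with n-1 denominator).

Step 1 — sample mean vector:
  mean(A) = (8 + 4 + 9 + 8) / 4 = 29/4 = 7.25
  mean(B) = (7 + 3 + 2 + 6) / 4 = 18/4 = 4.5
  x̄ = (7.25, 4.5),  deviation x̄ - mu_0 = (7.25, 4.5) - (5, 1) = (2.25, 3.5).

Step 2 — sample covariance matrix, S[i,j] = (1/(n-1)) · Σ_k (x_{k,i} - mean_i) · (x_{k,j} - mean_j), divisor n-1 = 3:
  S[A,A] = ((0.75)·(0.75) + (-3.25)·(-3.25) + (1.75)·(1.75) + (0.75)·(0.75)) / 3 = 14.75/3 = 4.9167
  S[A,B] = ((0.75)·(2.5) + (-3.25)·(-1.5) + (1.75)·(-2.5) + (0.75)·(1.5)) / 3 = 3.5/3 = 1.1667
  S[B,B] = ((2.5)·(2.5) + (-1.5)·(-1.5) + (-2.5)·(-2.5) + (1.5)·(1.5)) / 3 = 17/3 = 5.6667
  S = [[4.9167, 1.1667],
 [1.1667, 5.6667]].

Step 3 — invert S. det(S) = 4.9167·5.6667 - (1.1667)² = 26.5.
  S^{-1} = (1/det) · [[d, -b], [-b, a]] = [[0.2138, -0.044],
 [-0.044, 0.1855]].

Step 4 — quadratic form (x̄ - mu_0)^T · S^{-1} · (x̄ - mu_0):
  S^{-1} · (x̄ - mu_0) = (0.327, 0.5503),
  (x̄ - mu_0)^T · [...] = (2.25)·(0.327) + (3.5)·(0.5503) = 2.6619.

Step 5 — scale by n: T² = 4 · 2.6619 = 10.6478.

T² ≈ 10.6478


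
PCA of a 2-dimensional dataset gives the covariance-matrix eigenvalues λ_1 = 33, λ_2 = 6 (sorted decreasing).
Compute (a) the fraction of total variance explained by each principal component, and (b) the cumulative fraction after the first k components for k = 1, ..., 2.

Step 1 — total variance = trace(Sigma) = Σ λ_i = 33 + 6 = 39.

Step 2 — fraction explained by component i = λ_i / Σ λ:
  PC1: 33/39 = 0.8462
  PC2: 6/39 = 0.1538

Step 3 — cumulative fraction after k components = (λ_1 + ... + λ_k) / Σ λ:
  k = 1: 33/39 = 0.8462
  k = 2: (33 + 6)/39 = 39/39 = 1

Summary (fraction, with percent):

explained: PC1 0.8462 (84.62%), PC2 0.1538 (15.38%);  cumulative: 0.8462, 1


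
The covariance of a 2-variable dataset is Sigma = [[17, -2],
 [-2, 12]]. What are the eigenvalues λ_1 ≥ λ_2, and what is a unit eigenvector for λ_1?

Step 1 — characteristic polynomial of 2×2 Sigma:
  det(Sigma - λI) = λ² - trace · λ + det = 0.
  trace = 17 + 12 = 29, det = 17·12 - (-2)² = 200.
Step 2 — discriminant:
  Δ = trace² - 4·det = 841 - 800 = 41.
Step 3 — eigenvalues:
  λ = (trace ± √Δ)/2 = (29 ± 6.4031)/2,
  λ_1 = 17.7016,  λ_2 = 11.2984.

Step 4 — unit eigenvector for λ_1: solve (Sigma - λ_1 I)v = 0. First row:
  (17 - 17.7016)·v_x + (-2)·v_y = 0, i.e. (-0.7016)·v_x + (-2)·v_y = 0,
  so v ∝ (b, λ_1 - a) = (-2, 0.7016); multiply by -1 so the first entry is positive: u = (2, -0.7016).
  ||u|| = √((2)² + (-0.7016)²) = √(4.4922) ≈ 2.1195,
  v_1 = u/||u|| ≈ (0.9436, -0.331) (||v_1|| = 1).

λ_1 = 17.7016,  λ_2 = 11.2984;  v_1 ≈ (0.9436, -0.331)


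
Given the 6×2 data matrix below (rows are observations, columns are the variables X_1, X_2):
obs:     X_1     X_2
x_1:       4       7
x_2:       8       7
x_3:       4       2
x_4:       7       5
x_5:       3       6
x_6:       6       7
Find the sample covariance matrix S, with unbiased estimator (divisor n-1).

Step 1 — column means:
  mean(X_1) = (4 + 8 + 4 + 7 + 3 + 6) / 6 = 32/6 = 5.3333
  mean(X_2) = (7 + 7 + 2 + 5 + 6 + 7) / 6 = 34/6 = 5.6667

Step 2 — sample covariance S[i,j] = (1/(n-1)) · Σ_k (x_{k,i} - mean_i) · (x_{k,j} - mean_j), with n-1 = 5.
  S[X_1,X_1] = ((-1.3333)·(-1.3333) + (2.6667)·(2.6667) + (-1.3333)·(-1.3333) + (1.6667)·(1.6667) + (-2.3333)·(-2.3333) + (0.6667)·(0.6667)) / 5 = 19.3333/5 = 3.8667
  S[X_1,X_2] = ((-1.3333)·(1.3333) + (2.6667)·(1.3333) + (-1.3333)·(-3.6667) + (1.6667)·(-0.6667) + (-2.3333)·(0.3333) + (0.6667)·(1.3333)) / 5 = 5.6667/5 = 1.1333
  S[X_2,X_2] = ((1.3333)·(1.3333) + (1.3333)·(1.3333) + (-3.6667)·(-3.6667) + (-0.6667)·(-0.6667) + (0.3333)·(0.3333) + (1.3333)·(1.3333)) / 5 = 19.3333/5 = 3.8667

S is symmetric (S[j,i] = S[i,j]). Assembling:

S = [[3.8667, 1.1333],
 [1.1333, 3.8667]]
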